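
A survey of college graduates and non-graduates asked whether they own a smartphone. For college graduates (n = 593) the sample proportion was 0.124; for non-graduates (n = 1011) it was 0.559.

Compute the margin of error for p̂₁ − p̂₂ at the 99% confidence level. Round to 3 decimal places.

0.053

Each SE is √(p̂(1−p̂)/n): √(0.1240·0.8760/593) = 0.01353 and √(0.5590·0.4410/1011) = 0.01562.
SE(p̂₁ − p̂₂) = √(SE₁² + SE₂²) = √(0.0001830609 + 0.0002439844) = 0.02067, since the two samples are independent.
At 99% confidence z* = 2.576; margin = 2.576 × 0.02067 = 0.05325.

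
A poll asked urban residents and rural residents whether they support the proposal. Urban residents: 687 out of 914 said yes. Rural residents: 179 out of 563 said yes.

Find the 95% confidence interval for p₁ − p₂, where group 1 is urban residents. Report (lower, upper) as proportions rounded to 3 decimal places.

Sample proportions: 687/914 = 0.7516, 179/563 = 0.3179.
Each SE is √(p̂(1−p̂)/n): √(0.7516·0.2484/914) = 0.01429 and √(0.3179·0.6821/563) = 0.01963.
SE(p̂₁ − p̂₂) = √(SE₁² + SE₂²) = √(0.0002042041 + 0.0003853369) = 0.02428, since the two samples are independent.
At 95% confidence z* = 1.960; margin = 1.960 × 0.02428 = 0.04759.
The difference is 0.7516 − 0.3179 = 0.4337, so the interval is 0.4337 ± 0.04759 = (0.386, 0.481).

(0.386, 0.481)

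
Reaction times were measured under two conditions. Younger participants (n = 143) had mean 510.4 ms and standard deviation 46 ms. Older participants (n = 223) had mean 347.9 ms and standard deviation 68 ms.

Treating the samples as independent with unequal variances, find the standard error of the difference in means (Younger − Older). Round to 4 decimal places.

Standard errors of each mean: 46/√143 = 3.8467 and 68/√223 = 4.5536.
SE(x̄₁ − x̄₂) = √(3.8467² + 4.5536²) = 5.9609 for independent samples with unequal variances.

5.9609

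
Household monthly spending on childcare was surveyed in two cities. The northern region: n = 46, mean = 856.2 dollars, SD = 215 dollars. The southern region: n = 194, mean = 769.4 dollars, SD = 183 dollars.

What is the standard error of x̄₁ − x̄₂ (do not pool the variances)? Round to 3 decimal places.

SE₁ = s₁/√n₁ = 215/√46 = 31.7000; SE₂ = 183/√194 = 13.1386.
Independent samples, unequal variances: SE_diff = √(SE₁² + SE₂²) = √(1004.89 + 172.62280996) = 34.3149.

34.315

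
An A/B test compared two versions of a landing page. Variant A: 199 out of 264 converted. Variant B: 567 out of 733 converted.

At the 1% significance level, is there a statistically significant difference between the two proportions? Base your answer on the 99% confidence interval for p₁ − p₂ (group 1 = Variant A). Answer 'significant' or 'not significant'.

First, p̂₁ = 199/264 = 0.7538; p̂₂ = 567/733 = 0.7735.
The two standard errors are √(0.7538×0.2462/264) = 0.02651 and √(0.7735×0.2265/733) = 0.01546.
Because the samples are independent, SE_diff = √(0.02651² + 0.01546²) = 0.03069.
Using z* = 2.576 for 99%, ME = 2.576 × 0.03069 = 0.07906.
p̂₁ − p̂₂ = -0.0197; interval -0.0197 ± 0.07906 gives (-0.09876, 0.05936).
The interval (-0.09876, 0.05936) contains 0, so the difference is not significant.

not significant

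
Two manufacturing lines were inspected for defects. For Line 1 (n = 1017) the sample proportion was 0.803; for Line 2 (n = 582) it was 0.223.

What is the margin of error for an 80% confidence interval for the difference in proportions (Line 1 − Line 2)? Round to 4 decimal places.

The two standard errors are √(0.8030×0.1970/1017) = 0.01247 and √(0.2230×0.7770/582) = 0.01725.
Because the samples are independent, SE_diff = √(0.01247² + 0.01725²) = 0.02129.
Using z* = 1.282 for 80%, ME = 1.282 × 0.02129 = 0.02729.

0.0273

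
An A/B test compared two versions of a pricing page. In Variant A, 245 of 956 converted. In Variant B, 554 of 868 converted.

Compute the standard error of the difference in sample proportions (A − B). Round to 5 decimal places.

0.02157

p̂₁ = 245/956 = 0.2563 and p̂₂ = 554/868 = 0.6382.
SE₁ = √(p̂₁(1−p̂₁)/n₁) = √(0.2563·0.7437/956) = 0.01412; SE₂ = √(0.6382·0.3618/868) = 0.01631.
Independent samples: SE of the difference = √(SE₁² + SE₂²) = √(0.0001993744 + 0.0002660161) = 0.02157.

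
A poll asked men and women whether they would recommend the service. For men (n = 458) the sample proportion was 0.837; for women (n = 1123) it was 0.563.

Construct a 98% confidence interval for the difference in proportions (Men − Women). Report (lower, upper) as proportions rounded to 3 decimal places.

SE₁ = √(p̂₁(1−p̂₁)/n₁) = √(0.8370·0.1630/458) = 0.01726; SE₂ = √(0.5630·0.4370/1123) = 0.01480.
Independent samples: SE of the difference = √(SE₁² + SE₂²) = √(0.0002979076 + 0.00021904) = 0.02274.
z* for 98% confidence is 2.326, so the margin of error is 2.326 × 0.02274 = 0.05289.
Point estimate p̂₁ − p̂₂ = 0.8370 − 0.5630 = 0.2740.
0.2740 ± 0.05289 → (0.221, 0.327).

(0.221, 0.327)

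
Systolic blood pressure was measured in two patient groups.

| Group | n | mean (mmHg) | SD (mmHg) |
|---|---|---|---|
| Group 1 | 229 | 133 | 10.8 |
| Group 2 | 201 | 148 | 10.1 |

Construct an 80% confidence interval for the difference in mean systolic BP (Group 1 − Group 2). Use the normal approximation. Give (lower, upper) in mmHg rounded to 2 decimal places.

(-16.29, -13.71)

Standard errors of each mean: 10.8/√229 = 0.7137 and 10.1/√201 = 0.7124.
SE(x̄₁ − x̄₂) = √(0.7137² + 0.7124²) = 1.0084 for independent samples with unequal variances.
With z* = 1.282, the margin is 1.282 × 1.0084 = 1.2928.
x̄₁ − x̄₂ = 133 − 148 = -15.0000; the interval is -15.0000 ± 1.2928 = (-16.29, -13.71).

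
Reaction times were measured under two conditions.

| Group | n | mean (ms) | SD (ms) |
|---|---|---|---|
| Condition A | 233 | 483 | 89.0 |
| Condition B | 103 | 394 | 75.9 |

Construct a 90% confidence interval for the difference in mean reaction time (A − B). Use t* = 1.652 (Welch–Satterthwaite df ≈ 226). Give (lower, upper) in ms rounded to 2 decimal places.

Standard errors of each mean: 89.0/√233 = 5.8306 and 75.9/√103 = 7.4786.
SE(x̄₁ − x̄₂) = √(5.8306² + 7.4786²) = 9.4829 for independent samples with unequal variances.
With t* = 1.652, the margin is 1.652 × 9.4829 = 15.6658.
x̄₁ − x̄₂ = 483 − 394 = 89.0000; the interval is 89.0000 ± 15.6658 = (73.33, 104.67).

(73.33, 104.67)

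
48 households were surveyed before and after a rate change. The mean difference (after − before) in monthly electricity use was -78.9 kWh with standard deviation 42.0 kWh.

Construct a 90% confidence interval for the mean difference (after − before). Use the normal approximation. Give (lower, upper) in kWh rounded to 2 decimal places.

(-88.87, -68.93)

This is a matched-pairs design, so SE = s_d/√n = 42.0/√48 = 6.0622.
Margin = 1.645 × 6.0622 = 9.9723; the interval is -78.9 ± 9.9723 = (-88.87, -68.93).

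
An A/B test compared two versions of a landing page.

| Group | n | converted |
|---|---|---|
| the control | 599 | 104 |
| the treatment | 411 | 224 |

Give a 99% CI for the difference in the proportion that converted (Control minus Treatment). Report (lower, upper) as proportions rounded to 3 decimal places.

(-0.446, -0.297)

Sample proportions: 104/599 = 0.1736, 224/411 = 0.5450.
Each SE is √(p̂(1−p̂)/n): √(0.1736·0.8264/599) = 0.01548 and √(0.5450·0.4550/411) = 0.02456.
SE(p̂₁ − p̂₂) = √(SE₁² + SE₂²) = √(0.0002396304 + 0.0006031936) = 0.02903, since the two samples are independent.
At 99% confidence z* = 2.576; margin = 2.576 × 0.02903 = 0.07478.
The difference is 0.1736 − 0.5450 = -0.3714, so the interval is -0.3714 ± 0.07478 = (-0.446, -0.297).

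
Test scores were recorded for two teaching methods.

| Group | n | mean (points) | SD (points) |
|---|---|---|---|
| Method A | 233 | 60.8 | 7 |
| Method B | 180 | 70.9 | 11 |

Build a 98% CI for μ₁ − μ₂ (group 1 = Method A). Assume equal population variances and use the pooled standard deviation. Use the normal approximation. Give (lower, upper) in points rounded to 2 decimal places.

(-12.17, -8.03)

Pooled variance s_p² = [232·7² + 179·11²] / (233+180−2) = 80.3577, so s_p = 8.9642.
SE_diff = s_p·√(1/n₁ + 1/n₂) = 8.9642·√(1/233 + 1/180) = 0.8896.
z* = 2.326; margin = 2.326 × 0.8896 = 2.0692.
Difference = 60.8 − 70.9 = -10.1000.
-10.1000 ± 2.0692 → (-12.17, -8.03).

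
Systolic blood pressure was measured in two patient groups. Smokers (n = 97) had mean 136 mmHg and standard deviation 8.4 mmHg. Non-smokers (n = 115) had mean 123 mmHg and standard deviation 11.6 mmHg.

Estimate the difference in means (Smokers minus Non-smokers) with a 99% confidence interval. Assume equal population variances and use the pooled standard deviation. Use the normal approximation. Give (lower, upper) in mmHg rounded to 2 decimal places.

(9.36, 16.64)

s_p = √[((n₁−1)s₁² + (n₂−1)s₂²)/(n₁+n₂−2)] = √[(96·8.4² + 114·11.6²)/210] = 10.2617.
SE = 10.2617·√(1/97 + 1/115) = 1.4147.
With z* = 2.576, margin = 2.576 × 1.4147 = 3.6443.
x̄₁ − x̄₂ = 136 − 123 = 13.0000; interval 13.0000 ± 3.6443 = (9.36, 16.64).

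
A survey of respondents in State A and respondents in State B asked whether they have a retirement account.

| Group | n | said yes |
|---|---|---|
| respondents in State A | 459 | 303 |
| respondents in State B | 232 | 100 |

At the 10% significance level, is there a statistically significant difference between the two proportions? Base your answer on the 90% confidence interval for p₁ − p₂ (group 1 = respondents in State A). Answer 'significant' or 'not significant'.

Sample proportions: 303/459 = 0.6601, 100/232 = 0.4310.
Each SE is √(p̂(1−p̂)/n): √(0.6601·0.3399/459) = 0.02211 and √(0.4310·0.5690/232) = 0.03251.
SE(p̂₁ − p̂₂) = √(SE₁² + SE₂²) = √(0.0004888521 + 0.0010569001) = 0.03932, since the two samples are independent.
At 90% confidence z* = 1.645; margin = 1.645 × 0.03932 = 0.06468.
The difference is 0.6601 − 0.4310 = 0.2291, so the interval is 0.2291 ± 0.06468 = (0.16442, 0.29378).
The interval (0.16442, 0.29378) does not contain 0, so the difference is significant.

significant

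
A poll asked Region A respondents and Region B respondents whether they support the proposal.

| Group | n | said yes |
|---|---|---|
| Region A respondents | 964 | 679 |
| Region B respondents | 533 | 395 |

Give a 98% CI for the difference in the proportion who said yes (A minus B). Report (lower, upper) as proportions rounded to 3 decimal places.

(-0.093, 0.019)

First, p̂₁ = 679/964 = 0.7044; p̂₂ = 395/533 = 0.7411.
The two standard errors are √(0.7044×0.2956/964) = 0.01470 and √(0.7411×0.2589/533) = 0.01897.
Because the samples are independent, SE_diff = √(0.01470² + 0.01897²) = 0.02400.
Using z* = 2.326 for 98%, ME = 2.326 × 0.02400 = 0.05582.
p̂₁ − p̂₂ = -0.0367; interval -0.0367 ± 0.05582 gives (-0.093, 0.019).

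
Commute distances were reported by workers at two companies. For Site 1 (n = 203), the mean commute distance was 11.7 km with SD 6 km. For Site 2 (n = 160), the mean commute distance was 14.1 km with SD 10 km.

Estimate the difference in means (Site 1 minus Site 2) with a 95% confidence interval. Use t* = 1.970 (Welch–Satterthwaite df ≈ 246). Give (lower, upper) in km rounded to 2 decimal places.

(-4.16, -0.64)

Per-group SEs: s₁/√n₁ = 6/√203 = 0.4211, s₂/√n₂ = 10/√160 = 0.7906.
Unpooled SE of the difference: √(0.17732521 + 0.62504836) = 0.8958.
Margin of error = t* · SE = 1.970 × 0.8958 = 1.7647.
x̄₁ − x̄₂ = 11.7 − 14.1 = -2.4000.
CI: -2.4000 ± 1.7647 = (-4.16, -0.64).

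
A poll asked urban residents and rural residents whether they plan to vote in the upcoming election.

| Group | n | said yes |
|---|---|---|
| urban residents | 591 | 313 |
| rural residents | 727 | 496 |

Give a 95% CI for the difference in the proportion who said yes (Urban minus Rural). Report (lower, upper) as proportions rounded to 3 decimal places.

(-0.205, -0.100)

First, p̂₁ = 313/591 = 0.5296; p̂₂ = 496/727 = 0.6823.
The two standard errors are √(0.5296×0.4704/591) = 0.02053 and √(0.6823×0.3177/727) = 0.01727.
Because the samples are independent, SE_diff = √(0.02053² + 0.01727²) = 0.02683.
Using z* = 1.960 for 95%, ME = 1.960 × 0.02683 = 0.05259.
p̂₁ − p̂₂ = -0.1527; interval -0.1527 ± 0.05259 gives (-0.205, -0.100).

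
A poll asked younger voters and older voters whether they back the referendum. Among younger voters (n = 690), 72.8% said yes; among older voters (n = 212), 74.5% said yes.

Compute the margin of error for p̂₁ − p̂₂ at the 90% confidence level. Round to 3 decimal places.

0.057

The two standard errors are √(0.7280×0.2720/690) = 0.01694 and √(0.7450×0.2550/212) = 0.02994.
Because the samples are independent, SE_diff = √(0.01694² + 0.02994²) = 0.03440.
Using z* = 1.645 for 90%, ME = 1.645 × 0.03440 = 0.05659.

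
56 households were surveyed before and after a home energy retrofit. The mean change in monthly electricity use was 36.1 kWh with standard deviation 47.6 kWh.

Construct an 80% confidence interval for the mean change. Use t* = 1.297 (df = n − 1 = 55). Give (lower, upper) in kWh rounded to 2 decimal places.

(27.85, 44.35)

This is a matched-pairs design, so SE = s_d/√n = 47.6/√56 = 6.3608.
Margin = 1.297 × 6.3608 = 8.2500; the interval is 36.1 ± 8.2500 = (27.85, 44.35).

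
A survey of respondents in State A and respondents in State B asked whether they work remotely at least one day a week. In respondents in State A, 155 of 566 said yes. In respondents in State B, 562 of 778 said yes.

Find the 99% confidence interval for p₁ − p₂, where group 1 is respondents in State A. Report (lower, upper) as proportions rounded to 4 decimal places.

First, p̂₁ = 155/566 = 0.2739; p̂₂ = 562/778 = 0.7224.
The two standard errors are √(0.2739×0.7261/566) = 0.01875 and √(0.7224×0.2776/778) = 0.01605.
Because the samples are independent, SE_diff = √(0.01875² + 0.01605²) = 0.02468.
Using z* = 2.576 for 99%, ME = 2.576 × 0.02468 = 0.06358.
p̂₁ − p̂₂ = -0.4485; interval -0.4485 ± 0.06358 gives (-0.5121, -0.3849).

(-0.5121, -0.3849)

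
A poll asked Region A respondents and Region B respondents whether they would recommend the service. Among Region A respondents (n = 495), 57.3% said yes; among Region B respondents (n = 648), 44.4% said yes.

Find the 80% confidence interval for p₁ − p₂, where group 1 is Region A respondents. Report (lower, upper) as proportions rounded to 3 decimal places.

(0.091, 0.167)

SE₁ = √(p̂₁(1−p̂₁)/n₁) = √(0.5730·0.4270/495) = 0.02223; SE₂ = √(0.4440·0.5560/648) = 0.01952.
Independent samples: SE of the difference = √(SE₁² + SE₂²) = √(0.0004941729 + 0.0003810304) = 0.02958.
z* for 80% confidence is 1.282, so the margin of error is 1.282 × 0.02958 = 0.03792.
Point estimate p̂₁ − p̂₂ = 0.5730 − 0.4440 = 0.1290.
0.1290 ± 0.03792 → (0.091, 0.167).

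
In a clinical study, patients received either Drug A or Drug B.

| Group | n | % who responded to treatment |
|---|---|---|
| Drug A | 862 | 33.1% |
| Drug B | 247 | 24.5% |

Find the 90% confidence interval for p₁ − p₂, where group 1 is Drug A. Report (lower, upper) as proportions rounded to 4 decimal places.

SE₁ = √(p̂₁(1−p̂₁)/n₁) = √(0.3310·0.6690/862) = 0.01603; SE₂ = √(0.2450·0.7550/247) = 0.02737.
Independent samples: SE of the difference = √(SE₁² + SE₂²) = √(0.0002569609 + 0.0007491169) = 0.03172.
z* for 90% confidence is 1.645, so the margin of error is 1.645 × 0.03172 = 0.05218.
Point estimate p̂₁ − p̂₂ = 0.3310 − 0.2450 = 0.0860.
0.0860 ± 0.05218 → (0.0338, 0.1382).

(0.0338, 0.1382)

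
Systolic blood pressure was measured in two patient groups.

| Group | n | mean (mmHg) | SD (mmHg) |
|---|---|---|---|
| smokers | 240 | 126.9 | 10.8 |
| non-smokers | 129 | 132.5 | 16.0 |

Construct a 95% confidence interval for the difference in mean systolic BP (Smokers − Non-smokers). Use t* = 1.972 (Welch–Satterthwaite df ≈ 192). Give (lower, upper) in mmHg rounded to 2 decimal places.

SE₁ = s₁/√n₁ = 10.8/√240 = 0.6971; SE₂ = 16.0/√129 = 1.4087.
Independent samples, unequal variances: SE_diff = √(SE₁² + SE₂²) = √(0.48594841 + 1.98443569) = 1.5717.
t* = 1.972, so margin of error = 1.972 × 1.5717 = 3.0994.
Difference in means = 126.9 − 132.5 = -5.6000.
-5.6000 ± 3.0994 → (-8.70, -2.50).

(-8.70, -2.50)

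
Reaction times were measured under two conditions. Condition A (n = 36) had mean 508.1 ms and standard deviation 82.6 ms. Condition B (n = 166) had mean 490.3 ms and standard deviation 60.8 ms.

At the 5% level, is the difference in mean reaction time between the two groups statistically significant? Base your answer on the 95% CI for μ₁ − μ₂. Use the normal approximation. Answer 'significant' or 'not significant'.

not significant

Standard errors of each mean: 82.6/√36 = 13.7667 and 60.8/√166 = 4.7190.
SE(x̄₁ − x̄₂) = √(13.7667² + 4.7190²) = 14.5530 for independent samples with unequal variances.
With z* = 1.960, the margin is 1.960 × 14.5530 = 28.5239.
x̄₁ − x̄₂ = 508.1 − 490.3 = 17.8000; the interval is 17.8000 ± 28.5239 = (-10.7239, 46.3239).
The interval (-10.7239, 46.3239) contains 0, so the difference is not significant.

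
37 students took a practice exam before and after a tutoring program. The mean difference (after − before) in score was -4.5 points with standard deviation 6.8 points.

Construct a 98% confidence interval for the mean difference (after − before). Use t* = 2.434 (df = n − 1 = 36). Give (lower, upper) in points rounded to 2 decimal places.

(-7.22, -1.78)

This is a matched-pairs design, so SE = s_d/√n = 6.8/√37 = 1.1179.
Margin = 2.434 × 1.1179 = 2.7210; the interval is -4.5 ± 2.7210 = (-7.22, -1.78).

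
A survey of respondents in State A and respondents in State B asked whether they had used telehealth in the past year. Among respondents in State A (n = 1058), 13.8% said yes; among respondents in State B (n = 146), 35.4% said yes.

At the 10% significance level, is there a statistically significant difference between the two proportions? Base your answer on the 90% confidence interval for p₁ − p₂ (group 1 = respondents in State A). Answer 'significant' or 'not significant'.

significant

The two standard errors are √(0.1380×0.8620/1058) = 0.01060 and √(0.3540×0.6460/146) = 0.03958.
Because the samples are independent, SE_diff = √(0.01060² + 0.03958²) = 0.04097.
Using z* = 1.645 for 90%, ME = 1.645 × 0.04097 = 0.06740.
p̂₁ − p̂₂ = -0.2160; interval -0.2160 ± 0.06740 gives (-0.28340, -0.14860).
The interval (-0.28340, -0.14860) does not contain 0, so the difference is significant.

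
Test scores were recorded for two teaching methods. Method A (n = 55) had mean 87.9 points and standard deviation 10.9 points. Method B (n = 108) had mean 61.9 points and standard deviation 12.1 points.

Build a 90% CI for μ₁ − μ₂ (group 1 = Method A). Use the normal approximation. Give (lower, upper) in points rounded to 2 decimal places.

(22.92, 29.08)

Per-group SEs: s₁/√n₁ = 10.9/√55 = 1.4698, s₂/√n₂ = 12.1/√108 = 1.1643.
Unpooled SE of the difference: √(2.16031204 + 1.35559449) = 1.8751.
Margin of error = z* · SE = 1.645 × 1.8751 = 3.0845.
x̄₁ − x̄₂ = 87.9 − 61.9 = 26.0000.
CI: 26.0000 ± 3.0845 = (22.92, 29.08).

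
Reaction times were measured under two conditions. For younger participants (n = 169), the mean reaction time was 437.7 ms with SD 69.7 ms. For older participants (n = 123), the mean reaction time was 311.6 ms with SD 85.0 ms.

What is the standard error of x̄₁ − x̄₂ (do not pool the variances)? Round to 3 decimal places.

9.353

Standard errors of each mean: 69.7/√169 = 5.3615 and 85.0/√123 = 7.6642.
SE(x̄₁ − x̄₂) = √(5.3615² + 7.6642²) = 9.3534 for independent samples with unequal variances.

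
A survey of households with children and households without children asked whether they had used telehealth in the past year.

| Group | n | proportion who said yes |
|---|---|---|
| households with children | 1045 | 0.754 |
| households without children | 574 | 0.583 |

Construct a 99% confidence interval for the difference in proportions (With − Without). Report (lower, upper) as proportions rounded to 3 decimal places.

(0.108, 0.234)

The two standard errors are √(0.7540×0.2460/1045) = 0.01332 and √(0.5830×0.4170/574) = 0.02058.
Because the samples are independent, SE_diff = √(0.01332² + 0.02058²) = 0.02451.
Using z* = 2.576 for 99%, ME = 2.576 × 0.02451 = 0.06314.
p̂₁ − p̂₂ = 0.1710; interval 0.1710 ± 0.06314 gives (0.108, 0.234).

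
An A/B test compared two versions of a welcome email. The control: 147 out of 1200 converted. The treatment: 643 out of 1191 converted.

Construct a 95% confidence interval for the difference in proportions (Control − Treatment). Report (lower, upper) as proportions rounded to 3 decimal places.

p̂₁ = 147/1200 = 0.1225 and p̂₂ = 643/1191 = 0.5399.
SE₁ = √(p̂₁(1−p̂₁)/n₁) = √(0.1225·0.8775/1200) = 0.00946; SE₂ = √(0.5399·0.4601/1191) = 0.01444.
Independent samples: SE of the difference = √(SE₁² + SE₂²) = √(0.0000894916 + 0.0002085136) = 0.01726.
z* for 95% confidence is 1.960, so the margin of error is 1.960 × 0.01726 = 0.03383.
Point estimate p̂₁ − p̂₂ = 0.1225 − 0.5399 = -0.4174.
-0.4174 ± 0.03383 → (-0.451, -0.384).

(-0.451, -0.384)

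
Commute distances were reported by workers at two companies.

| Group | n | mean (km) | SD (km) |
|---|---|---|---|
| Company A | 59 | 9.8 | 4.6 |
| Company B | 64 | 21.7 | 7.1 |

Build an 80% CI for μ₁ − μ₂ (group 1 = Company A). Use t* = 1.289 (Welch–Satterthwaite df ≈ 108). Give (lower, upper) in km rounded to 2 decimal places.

Standard errors of each mean: 4.6/√59 = 0.5989 and 7.1/√64 = 0.8875.
SE(x̄₁ − x̄₂) = √(0.5989² + 0.8875²) = 1.0707 for independent samples with unequal variances.
With t* = 1.289, the margin is 1.289 × 1.0707 = 1.3801.
x̄₁ − x̄₂ = 9.8 − 21.7 = -11.9000; the interval is -11.9000 ± 1.3801 = (-13.28, -10.52).

(-13.28, -10.52)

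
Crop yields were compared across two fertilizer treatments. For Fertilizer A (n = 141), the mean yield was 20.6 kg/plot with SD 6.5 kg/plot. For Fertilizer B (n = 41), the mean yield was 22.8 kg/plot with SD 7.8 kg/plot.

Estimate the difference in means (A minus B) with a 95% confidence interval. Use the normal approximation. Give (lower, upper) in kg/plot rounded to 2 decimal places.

Standard errors of each mean: 6.5/√141 = 0.5474 and 7.8/√41 = 1.2182.
SE(x̄₁ − x̄₂) = √(0.5474² + 1.2182²) = 1.3355 for independent samples with unequal variances.
With z* = 1.960, the margin is 1.960 × 1.3355 = 2.6176.
x̄₁ − x̄₂ = 20.6 − 22.8 = -2.2000; the interval is -2.2000 ± 2.6176 = (-4.82, 0.42).

(-4.82, 0.42)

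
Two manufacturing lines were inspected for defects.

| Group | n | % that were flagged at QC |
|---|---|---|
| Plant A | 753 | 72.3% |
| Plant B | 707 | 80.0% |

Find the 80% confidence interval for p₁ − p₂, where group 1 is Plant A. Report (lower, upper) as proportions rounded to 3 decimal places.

(-0.105, -0.049)

Each SE is √(p̂(1−p̂)/n): √(0.7230·0.2770/753) = 0.01631 and √(0.8000·0.2000/707) = 0.01504.
SE(p̂₁ − p̂₂) = √(SE₁² + SE₂²) = √(0.0002660161 + 0.0002262016) = 0.02219, since the two samples are independent.
At 80% confidence z* = 1.282; margin = 1.282 × 0.02219 = 0.02845.
The difference is 0.7230 − 0.8000 = -0.0770, so the interval is -0.0770 ± 0.02845 = (-0.105, -0.049).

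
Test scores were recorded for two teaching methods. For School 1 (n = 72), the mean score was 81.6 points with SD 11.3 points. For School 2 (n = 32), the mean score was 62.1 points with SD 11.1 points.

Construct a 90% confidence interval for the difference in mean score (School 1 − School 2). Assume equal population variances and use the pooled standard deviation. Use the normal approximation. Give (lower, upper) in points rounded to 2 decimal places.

s_p = √[((n₁−1)s₁² + (n₂−1)s₂²)/(n₁+n₂−2)] = √[(71·11.3² + 31·11.1²)/102] = 11.2396.
SE = 11.2396·√(1/72 + 1/32) = 2.3880.
With z* = 1.645, margin = 1.645 × 2.3880 = 3.9283.
x̄₁ − x̄₂ = 81.6 − 62.1 = 19.5000; interval 19.5000 ± 3.9283 = (15.57, 23.43).

(15.57, 23.43)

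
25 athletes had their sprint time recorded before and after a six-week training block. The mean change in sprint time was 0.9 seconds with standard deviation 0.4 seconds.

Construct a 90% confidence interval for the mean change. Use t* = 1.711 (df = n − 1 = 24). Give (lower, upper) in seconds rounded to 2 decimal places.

(0.76, 1.04)

Paired design: SE = s_d/√n = 0.4/√25 = 0.0800.
t* = 1.711; margin of error = 1.711 × 0.0800 = 0.1369.
0.9 ± 0.1369 → (0.76, 1.04).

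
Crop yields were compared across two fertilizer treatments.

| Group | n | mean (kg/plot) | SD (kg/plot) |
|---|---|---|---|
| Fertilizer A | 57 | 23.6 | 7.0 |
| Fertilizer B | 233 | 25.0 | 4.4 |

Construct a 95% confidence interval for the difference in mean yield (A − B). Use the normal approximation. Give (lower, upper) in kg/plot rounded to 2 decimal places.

(-3.30, 0.50)

Standard errors of each mean: 7.0/√57 = 0.9272 and 4.4/√233 = 0.2883.
SE(x̄₁ − x̄₂) = √(0.9272² + 0.2883²) = 0.9710 for independent samples with unequal variances.
With z* = 1.960, the margin is 1.960 × 0.9710 = 1.9032.
x̄₁ − x̄₂ = 23.6 − 25.0 = -1.4000; the interval is -1.4000 ± 1.9032 = (-3.30, 0.50).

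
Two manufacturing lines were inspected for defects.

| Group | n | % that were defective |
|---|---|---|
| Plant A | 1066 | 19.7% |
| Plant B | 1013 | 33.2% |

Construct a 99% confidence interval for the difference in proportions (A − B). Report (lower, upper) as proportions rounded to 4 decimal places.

The two standard errors are √(0.1970×0.8030/1066) = 0.01218 and √(0.3320×0.6680/1013) = 0.01480.
Because the samples are independent, SE_diff = √(0.01218² + 0.01480²) = 0.01917.
Using z* = 2.576 for 99%, ME = 2.576 × 0.01917 = 0.04938.
p̂₁ − p̂₂ = -0.1350; interval -0.1350 ± 0.04938 gives (-0.1844, -0.0856).

(-0.1844, -0.0856)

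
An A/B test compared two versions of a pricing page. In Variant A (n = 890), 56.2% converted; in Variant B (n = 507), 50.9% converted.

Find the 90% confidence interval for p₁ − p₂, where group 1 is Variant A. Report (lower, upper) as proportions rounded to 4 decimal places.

SE₁ = √(p̂₁(1−p̂₁)/n₁) = √(0.5620·0.4380/890) = 0.01663; SE₂ = √(0.5090·0.4910/507) = 0.02220.
Independent samples: SE of the difference = √(SE₁² + SE₂²) = √(0.0002765569 + 0.00049284) = 0.02774.
z* for 90% confidence is 1.645, so the margin of error is 1.645 × 0.02774 = 0.04563.
Point estimate p̂₁ − p̂₂ = 0.5620 − 0.5090 = 0.0530.
0.0530 ± 0.04563 → (0.0074, 0.0986).

(0.0074, 0.0986)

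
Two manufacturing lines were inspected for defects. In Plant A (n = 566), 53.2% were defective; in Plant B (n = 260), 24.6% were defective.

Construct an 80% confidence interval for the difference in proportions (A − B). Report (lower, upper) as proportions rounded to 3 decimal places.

(0.242, 0.330)

SE₁ = √(p̂₁(1−p̂₁)/n₁) = √(0.5320·0.4680/566) = 0.02097; SE₂ = √(0.2460·0.7540/260) = 0.02671.
Independent samples: SE of the difference = √(SE₁² + SE₂²) = √(0.0004397409 + 0.0007134241) = 0.03396.
z* for 80% confidence is 1.282, so the margin of error is 1.282 × 0.03396 = 0.04354.
Point estimate p̂₁ − p̂₂ = 0.5320 − 0.2460 = 0.2860.
0.2860 ± 0.04354 → (0.242, 0.330).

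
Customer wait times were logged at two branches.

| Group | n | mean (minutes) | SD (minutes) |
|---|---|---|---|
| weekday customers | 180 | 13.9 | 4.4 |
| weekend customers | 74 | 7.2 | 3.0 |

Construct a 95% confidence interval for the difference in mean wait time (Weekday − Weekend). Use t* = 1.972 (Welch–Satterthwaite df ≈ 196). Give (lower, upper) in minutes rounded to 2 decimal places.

(5.76, 7.64)

Per-group SEs: s₁/√n₁ = 4.4/√180 = 0.3280, s₂/√n₂ = 3.0/√74 = 0.3487.
Unpooled SE of the difference: √(0.107584 + 0.12159169) = 0.4787.
Margin of error = t* · SE = 1.972 × 0.4787 = 0.9440.
x̄₁ − x̄₂ = 13.9 − 7.2 = 6.7000.
CI: 6.7000 ± 0.9440 = (5.76, 7.64).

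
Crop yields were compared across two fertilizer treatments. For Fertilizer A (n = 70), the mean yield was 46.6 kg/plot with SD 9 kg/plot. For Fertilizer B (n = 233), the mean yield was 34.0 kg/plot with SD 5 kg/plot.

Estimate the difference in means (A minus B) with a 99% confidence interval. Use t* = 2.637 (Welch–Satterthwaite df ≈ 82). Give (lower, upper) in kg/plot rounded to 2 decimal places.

(9.63, 15.57)

Standard errors of each mean: 9/√70 = 1.0757 and 5/√233 = 0.3276.
SE(x̄₁ − x̄₂) = √(1.0757² + 0.3276²) = 1.1245 for independent samples with unequal variances.
With t* = 2.637, the margin is 2.637 × 1.1245 = 2.9653.
x̄₁ − x̄₂ = 46.6 − 34.0 = 12.6000; the interval is 12.6000 ± 2.9653 = (9.63, 15.57).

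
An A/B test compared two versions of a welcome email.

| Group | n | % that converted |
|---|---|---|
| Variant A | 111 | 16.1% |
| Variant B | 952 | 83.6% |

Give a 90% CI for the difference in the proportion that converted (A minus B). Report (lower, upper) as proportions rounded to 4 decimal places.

(-0.7357, -0.6143)

Each SE is √(p̂(1−p̂)/n): √(0.1610·0.8390/111) = 0.03488 and √(0.8360·0.1640/952) = 0.01200.
SE(p̂₁ − p̂₂) = √(SE₁² + SE₂²) = √(0.0012166144 + 0.000144) = 0.03689, since the two samples are independent.
At 90% confidence z* = 1.645; margin = 1.645 × 0.03689 = 0.06068.
The difference is 0.1610 − 0.8360 = -0.6750, so the interval is -0.6750 ± 0.06068 = (-0.7357, -0.6143).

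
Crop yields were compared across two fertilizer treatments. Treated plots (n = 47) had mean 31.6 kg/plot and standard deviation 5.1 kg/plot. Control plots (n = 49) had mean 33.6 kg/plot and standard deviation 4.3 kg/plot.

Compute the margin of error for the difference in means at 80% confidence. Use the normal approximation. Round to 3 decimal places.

Standard errors of each mean: 5.1/√47 = 0.7439 and 4.3/√49 = 0.6143.
SE(x̄₁ − x̄₂) = √(0.7439² + 0.6143²) = 0.9648 for independent samples with unequal variances.
With z* = 1.282, the margin is 1.282 × 0.9648 = 1.2369.

1.237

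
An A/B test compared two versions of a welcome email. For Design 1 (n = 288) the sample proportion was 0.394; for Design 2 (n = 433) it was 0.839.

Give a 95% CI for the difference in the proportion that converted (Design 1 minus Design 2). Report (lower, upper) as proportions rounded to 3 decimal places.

Each SE is √(p̂(1−p̂)/n): √(0.3940·0.6060/288) = 0.02879 and √(0.8390·0.1610/433) = 0.01766.
SE(p̂₁ − p̂₂) = √(SE₁² + SE₂²) = √(0.0008288641 + 0.0003118756) = 0.03377, since the two samples are independent.
At 95% confidence z* = 1.960; margin = 1.960 × 0.03377 = 0.06619.
The difference is 0.3940 − 0.8390 = -0.4450, so the interval is -0.4450 ± 0.06619 = (-0.511, -0.379).

(-0.511, -0.379)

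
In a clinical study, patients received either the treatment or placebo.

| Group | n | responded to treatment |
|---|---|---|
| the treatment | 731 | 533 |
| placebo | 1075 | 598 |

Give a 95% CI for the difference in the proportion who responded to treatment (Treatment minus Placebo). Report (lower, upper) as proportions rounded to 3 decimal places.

(0.129, 0.217)

First, p̂₁ = 533/731 = 0.7291; p̂₂ = 598/1075 = 0.5563.
The two standard errors are √(0.7291×0.2709/731) = 0.01644 and √(0.5563×0.4437/1075) = 0.01515.
Because the samples are independent, SE_diff = √(0.01644² + 0.01515²) = 0.02236.
Using z* = 1.960 for 95%, ME = 1.960 × 0.02236 = 0.04383.
p̂₁ − p̂₂ = 0.1728; interval 0.1728 ± 0.04383 gives (0.129, 0.217).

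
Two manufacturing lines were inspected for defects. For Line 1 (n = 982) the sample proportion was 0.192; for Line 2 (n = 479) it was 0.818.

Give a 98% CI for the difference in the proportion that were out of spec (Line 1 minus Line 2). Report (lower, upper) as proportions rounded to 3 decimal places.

(-0.676, -0.576)

The two standard errors are √(0.1920×0.8080/982) = 0.01257 and √(0.8180×0.1820/479) = 0.01763.
Because the samples are independent, SE_diff = √(0.01257² + 0.01763²) = 0.02165.
Using z* = 2.326 for 98%, ME = 2.326 × 0.02165 = 0.05036.
p̂₁ − p̂₂ = -0.6260; interval -0.6260 ± 0.05036 gives (-0.676, -0.576).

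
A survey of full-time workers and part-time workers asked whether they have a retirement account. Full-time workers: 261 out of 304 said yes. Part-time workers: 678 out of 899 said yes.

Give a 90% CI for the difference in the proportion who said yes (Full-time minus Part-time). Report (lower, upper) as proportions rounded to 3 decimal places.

p̂₁ = 261/304 = 0.8586 and p̂₂ = 678/899 = 0.7542.
SE₁ = √(p̂₁(1−p̂₁)/n₁) = √(0.8586·0.1414/304) = 0.01998; SE₂ = √(0.7542·0.2458/899) = 0.01436.
Independent samples: SE of the difference = √(SE₁² + SE₂²) = √(0.0003992004 + 0.0002062096) = 0.02461.
z* for 90% confidence is 1.645, so the margin of error is 1.645 × 0.02461 = 0.04048.
Point estimate p̂₁ − p̂₂ = 0.8586 − 0.7542 = 0.1044.
0.1044 ± 0.04048 → (0.064, 0.145).

(0.064, 0.145)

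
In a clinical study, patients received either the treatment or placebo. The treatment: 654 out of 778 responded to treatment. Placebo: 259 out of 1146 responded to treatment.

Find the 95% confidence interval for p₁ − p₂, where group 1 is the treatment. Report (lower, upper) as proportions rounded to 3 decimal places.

p̂₁ = 654/778 = 0.8406 and p̂₂ = 259/1146 = 0.2260.
SE₁ = √(p̂₁(1−p̂₁)/n₁) = √(0.8406·0.1594/778) = 0.01312; SE₂ = √(0.2260·0.7740/1146) = 0.01235.
Independent samples: SE of the difference = √(SE₁² + SE₂²) = √(0.0001721344 + 0.0001525225) = 0.01802.
z* for 95% confidence is 1.960, so the margin of error is 1.960 × 0.01802 = 0.03532.
Point estimate p̂₁ − p̂₂ = 0.8406 − 0.2260 = 0.6146.
0.6146 ± 0.03532 → (0.579, 0.650).

(0.579, 0.650)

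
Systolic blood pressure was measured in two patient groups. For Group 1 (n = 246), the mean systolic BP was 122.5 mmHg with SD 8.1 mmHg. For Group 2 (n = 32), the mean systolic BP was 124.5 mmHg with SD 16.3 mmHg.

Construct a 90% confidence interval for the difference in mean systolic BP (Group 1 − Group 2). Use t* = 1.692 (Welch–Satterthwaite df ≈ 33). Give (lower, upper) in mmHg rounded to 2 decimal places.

Standard errors of each mean: 8.1/√246 = 0.5164 and 16.3/√32 = 2.8815.
SE(x̄₁ − x̄₂) = √(0.5164² + 2.8815²) = 2.9274 for independent samples with unequal variances.
With t* = 1.692, the margin is 1.692 × 2.9274 = 4.9532.
x̄₁ − x̄₂ = 122.5 − 124.5 = -2.0000; the interval is -2.0000 ± 4.9532 = (-6.95, 2.95).

(-6.95, 2.95)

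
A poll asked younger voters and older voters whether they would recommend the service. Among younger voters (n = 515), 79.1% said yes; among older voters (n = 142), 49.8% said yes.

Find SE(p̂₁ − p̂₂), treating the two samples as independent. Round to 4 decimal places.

The two standard errors are √(0.7910×0.2090/515) = 0.01792 and √(0.4980×0.5020/142) = 0.04196.
Because the samples are independent, SE_diff = √(0.01792² + 0.04196²) = 0.04563.

0.0456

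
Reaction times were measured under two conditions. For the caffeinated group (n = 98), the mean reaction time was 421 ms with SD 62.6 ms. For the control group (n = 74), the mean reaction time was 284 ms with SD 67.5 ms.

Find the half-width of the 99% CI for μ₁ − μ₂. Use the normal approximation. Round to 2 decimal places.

Standard errors of each mean: 62.6/√98 = 6.3236 and 67.5/√74 = 7.8467.
SE(x̄₁ − x̄₂) = √(6.3236² + 7.8467²) = 10.0776 for independent samples with unequal variances.
With z* = 2.576, the margin is 2.576 × 10.0776 = 25.9599.

25.96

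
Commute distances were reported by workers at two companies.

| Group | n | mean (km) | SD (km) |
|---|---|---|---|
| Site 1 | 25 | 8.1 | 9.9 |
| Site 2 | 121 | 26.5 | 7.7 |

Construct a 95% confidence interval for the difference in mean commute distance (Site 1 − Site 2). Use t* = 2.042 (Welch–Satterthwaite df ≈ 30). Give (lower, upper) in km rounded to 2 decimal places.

Standard errors of each mean: 9.9/√25 = 1.9800 and 7.7/√121 = 0.7000.
SE(x̄₁ − x̄₂) = √(1.9800² + 0.7000²) = 2.1001 for independent samples with unequal variances.
With t* = 2.042, the margin is 2.042 × 2.1001 = 4.2884.
x̄₁ − x̄₂ = 8.1 − 26.5 = -18.4000; the interval is -18.4000 ± 4.2884 = (-22.69, -14.11).

(-22.69, -14.11)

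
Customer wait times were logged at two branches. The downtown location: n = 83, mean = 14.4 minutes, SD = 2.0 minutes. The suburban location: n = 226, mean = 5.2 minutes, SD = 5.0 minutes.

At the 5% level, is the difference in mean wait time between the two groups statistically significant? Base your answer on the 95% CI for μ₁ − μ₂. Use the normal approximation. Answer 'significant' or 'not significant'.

significant

Per-group SEs: s₁/√n₁ = 2.0/√83 = 0.2195, s₂/√n₂ = 5.0/√226 = 0.3326.
Unpooled SE of the difference: √(0.04818025 + 0.11062276) = 0.3985.
Margin of error = z* · SE = 1.960 × 0.3985 = 0.7811.
x̄₁ − x̄₂ = 14.4 − 5.2 = 9.2000.
CI: 9.2000 ± 0.7811 = (8.4189, 9.9811).
The interval (8.4189, 9.9811) does not contain 0, so the difference is significant.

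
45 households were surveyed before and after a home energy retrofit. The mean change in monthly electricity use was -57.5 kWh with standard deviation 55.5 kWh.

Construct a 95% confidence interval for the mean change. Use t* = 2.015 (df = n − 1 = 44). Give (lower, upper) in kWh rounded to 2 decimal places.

This is a matched-pairs design, so SE = s_d/√n = 55.5/√45 = 8.2735.
Margin = 2.015 × 8.2735 = 16.6711; the interval is -57.5 ± 16.6711 = (-74.17, -40.83).

(-74.17, -40.83)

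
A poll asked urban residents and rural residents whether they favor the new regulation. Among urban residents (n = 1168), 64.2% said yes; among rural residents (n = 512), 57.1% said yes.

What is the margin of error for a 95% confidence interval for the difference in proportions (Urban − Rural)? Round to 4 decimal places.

The two standard errors are √(0.6420×0.3580/1168) = 0.01403 and √(0.5710×0.4290/512) = 0.02187.
Because the samples are independent, SE_diff = √(0.01403² + 0.02187²) = 0.02598.
Using z* = 1.960 for 95%, ME = 1.960 × 0.02598 = 0.05092.

0.0509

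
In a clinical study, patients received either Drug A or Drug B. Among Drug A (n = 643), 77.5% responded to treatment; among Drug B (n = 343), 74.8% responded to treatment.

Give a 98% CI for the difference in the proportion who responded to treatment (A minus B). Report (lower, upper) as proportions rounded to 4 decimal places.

The two standard errors are √(0.7750×0.2250/643) = 0.01647 and √(0.7480×0.2520/343) = 0.02344.
Because the samples are independent, SE_diff = √(0.01647² + 0.02344²) = 0.02865.
Using z* = 2.326 for 98%, ME = 2.326 × 0.02865 = 0.06664.
p̂₁ − p̂₂ = 0.0270; interval 0.0270 ± 0.06664 gives (-0.0396, 0.0936).

(-0.0396, 0.0936)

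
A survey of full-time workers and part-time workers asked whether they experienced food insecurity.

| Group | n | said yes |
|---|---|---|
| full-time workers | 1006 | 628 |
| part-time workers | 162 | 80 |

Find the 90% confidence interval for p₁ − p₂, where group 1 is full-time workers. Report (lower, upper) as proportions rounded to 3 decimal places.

(0.061, 0.200)

First, p̂₁ = 628/1006 = 0.6243; p̂₂ = 80/162 = 0.4938.
The two standard errors are √(0.6243×0.3757/1006) = 0.01527 and √(0.4938×0.5062/162) = 0.03928.
Because the samples are independent, SE_diff = √(0.01527² + 0.03928²) = 0.04214.
Using z* = 1.645 for 90%, ME = 1.645 × 0.04214 = 0.06932.
p̂₁ − p̂₂ = 0.1305; interval 0.1305 ± 0.06932 gives (0.061, 0.200).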